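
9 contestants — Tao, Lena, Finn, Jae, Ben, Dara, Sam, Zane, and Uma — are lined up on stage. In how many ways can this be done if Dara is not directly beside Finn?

There are 9! = 362880 arrangements in all. If Dara and Finn are adjacent, merging them into one block gives 2·(8)! = 80640 arrangements.
Complementary counting: 362880 − 80640 = 282240.

282240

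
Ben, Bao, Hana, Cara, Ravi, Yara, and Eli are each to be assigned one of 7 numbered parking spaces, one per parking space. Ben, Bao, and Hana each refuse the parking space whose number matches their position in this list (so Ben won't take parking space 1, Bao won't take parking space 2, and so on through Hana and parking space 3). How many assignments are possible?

3216

Let Aᵢ (for i ∈ {1, 2, 3}) be the placements that put person i in their forbidden parking space. Any j of these fix j positions, leaving (7−j)! ways to fill the rest, and there are C(3,j) ways to pick which j.
By inclusion–exclusion, the number of valid placements is Σ_{j=0}^{3} (−1)^j C(3,j)·(7−j)!.
Computing: 5040 − 2160 + 360 − 24 = 3216.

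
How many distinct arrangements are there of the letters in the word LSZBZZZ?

LSZBZZZ has 7 letters with Z appearing 4 times.
The number of distinct arrangements is 7!/(4!) = 5040/24 = 210.

210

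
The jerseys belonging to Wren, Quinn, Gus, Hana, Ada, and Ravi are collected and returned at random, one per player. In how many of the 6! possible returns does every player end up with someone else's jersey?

265

Let Aᵢ be the assignments in which player i gets their old jersey. We want the size of the complement of A₁∪…∪A_6.
By inclusion–exclusion this is Σ_{j=0}^{6} (−1)^j C(6,j)·(6−j)!.
Computing: 720 − 720 + 360 − 120 + 30 − 6 + 1 = 265.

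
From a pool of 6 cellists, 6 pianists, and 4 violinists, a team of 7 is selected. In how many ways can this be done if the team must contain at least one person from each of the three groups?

10408

With no constraint there are C(16,7) = 11440 possible selections.
Subtract selections that omit an entire group: no cellists → C(10,7) = 120; no pianists → C(10,7) = 120; no violinists → C(12,7) = 792.
Add back selections omitting two groups (i.e. drawn from a single group): C(6,7) + C(6,7) + C(4,7) = 0.
By inclusion–exclusion: 11440 − 1032 + 0 = 10408.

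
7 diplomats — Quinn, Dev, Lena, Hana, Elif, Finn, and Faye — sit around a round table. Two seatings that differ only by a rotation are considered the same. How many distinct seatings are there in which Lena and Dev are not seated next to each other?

480

Without the restriction there are (6)! = 720 seatings.
Those with Lena next to Dev: fuse the pair into one unit and seat 6 units around a circle — 2·(5)! = 240.
Subtracting, 720 − 240 = 480.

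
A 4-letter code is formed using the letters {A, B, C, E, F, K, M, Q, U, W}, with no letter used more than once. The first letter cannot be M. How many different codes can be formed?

The first letter has 10−1 = 9 choices (anything except M).
The remaining 3 letters are filled from the other 9 symbols without repetition: 9 × 8 × 7 = 504.
Total: 9 × 504 = 4536.

4536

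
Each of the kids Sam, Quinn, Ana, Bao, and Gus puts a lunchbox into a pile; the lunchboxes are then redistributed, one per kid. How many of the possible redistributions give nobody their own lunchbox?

44

This is the derangement count D_5: permutations of 5 items with no fixed point.
By inclusion–exclusion this is Σ_{j=0}^{5} (−1)^j C(5,j)·(5−j)!.
Computing: 120 − 120 + 60 − 20 + 5 − 1 = 44.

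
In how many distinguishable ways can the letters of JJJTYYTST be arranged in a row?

Letter multiplicities in JJJTYYTST: J×3, S×1, T×3, Y×2.
The number of distinct arrangements is 9!/(3!·3!·2!) = 362880/72 = 5040.

5040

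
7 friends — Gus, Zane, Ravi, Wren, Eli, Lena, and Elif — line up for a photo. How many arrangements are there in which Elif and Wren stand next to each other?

Treat {Elif, Wren} as a single unit. There are 6 units to order, and the pair itself can be ordered 2 ways.
That gives 2 × 6! = 2 × 720 = 1440.

1440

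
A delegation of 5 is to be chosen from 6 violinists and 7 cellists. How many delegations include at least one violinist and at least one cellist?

1260

Unrestricted: C(13,5) = 1287 ways to pick any 5 of the 13.
Subtract selections that omit an entire group: no violinists → C(7,5) = 21; no cellists → C(6,5) = 6.
Both groups omitted at once is impossible, so 1287 − 27 = 1260.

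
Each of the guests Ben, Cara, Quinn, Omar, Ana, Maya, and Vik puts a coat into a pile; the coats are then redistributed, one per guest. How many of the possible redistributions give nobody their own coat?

1854

Count assignments avoiding every fixed point. For any j of the 7 guests fixed to their own coat, the other 7−j can be arranged in (7−j)! ways.
By inclusion–exclusion this is Σ_{j=0}^{7} (−1)^j C(7,j)·(7−j)!.
Computing: 5040 − 5040 + 2520 − 840 + 210 − 42 + 7 − 1 = 1854.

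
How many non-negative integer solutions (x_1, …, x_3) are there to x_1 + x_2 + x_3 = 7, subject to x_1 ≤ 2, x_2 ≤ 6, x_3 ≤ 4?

Without the upper bounds there are C(9,2) = 36 ways to split 7 among 3 variables.
Subtract solutions that violate a single cap (substitute x_i' = x_i − (cap_i+1)): x_1 ≥ 3 gives C(6,2) = 15; x_2 ≥ 7 gives C(2,2) = 1; x_3 ≥ 5 gives C(4,2) = 6. Together 22.
No two caps can be exceeded simultaneously, so the pair terms are all 0.
By inclusion–exclusion the count is 36 − 22 + 0 = 14.

14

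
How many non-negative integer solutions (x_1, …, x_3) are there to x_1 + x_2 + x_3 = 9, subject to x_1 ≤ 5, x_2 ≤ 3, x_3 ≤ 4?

10

By stars and bars, unrestricted non-negative solutions to x_1+…+x_3 = 9 number C(9+2,2) = 55.
Subtract solutions that violate a single cap (substitute x_i' = x_i − (cap_i+1)): x_1 ≥ 6 gives C(5,2) = 10; x_2 ≥ 4 gives C(7,2) = 21; x_3 ≥ 5 gives C(6,2) = 15. Together 46.
Add back pairs where two caps are both exceeded: 0 + 0 + 1 = 1.
By inclusion–exclusion the count is 55 − 46 + 1 = 10.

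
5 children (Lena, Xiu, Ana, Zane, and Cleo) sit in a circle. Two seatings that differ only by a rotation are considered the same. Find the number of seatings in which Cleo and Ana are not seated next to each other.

12

Without the restriction there are (4)! = 24 seatings.
Those with Cleo next to Ana: fuse the pair into one unit and seat 4 units around a circle — 2·(3)! = 12.
Subtracting, 24 − 12 = 12.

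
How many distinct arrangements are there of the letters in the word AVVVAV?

15

The 6 letters of AVVVAV have repeats: A appearing twice and V appearing 4 times.
So there are 6! / (4!·2!) = 15 distinguishable arrangements.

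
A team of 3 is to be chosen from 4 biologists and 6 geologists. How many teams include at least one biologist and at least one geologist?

96

Total 3-person selections from all 10: C(10,3) = 120.
Subtract selections that omit an entire group: no biologists → C(6,3) = 20; no geologists → C(4,3) = 4.
Both groups omitted at once is impossible, so 120 − 24 = 96.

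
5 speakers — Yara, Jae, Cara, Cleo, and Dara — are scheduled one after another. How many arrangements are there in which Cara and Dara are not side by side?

There are 5! = 120 arrangements in all. If Cara and Dara are adjacent, merging them into one block gives 2·(4)! = 48 arrangements.
Complementary counting: 120 − 48 = 72.

72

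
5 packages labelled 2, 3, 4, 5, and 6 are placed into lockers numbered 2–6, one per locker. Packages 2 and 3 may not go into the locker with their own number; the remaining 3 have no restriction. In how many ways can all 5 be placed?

78

Let Aᵢ (for i ∈ {2, 3}) be the placements that put package i in its forbidden locker. Any j of these fix j positions, leaving (5−j)! ways to fill the rest, and there are C(2,j) ways to pick which j.
By inclusion–exclusion, the number of valid placements is Σ_{j=0}^{2} (−1)^j C(2,j)·(5−j)!.
Computing: 120 − 48 + 6 = 78.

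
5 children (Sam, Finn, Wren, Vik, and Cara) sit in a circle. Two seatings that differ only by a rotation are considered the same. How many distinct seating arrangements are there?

24

Around a circle, 5 distinct people have 5!/5 = (4)! = 24 rotationally distinct seatings.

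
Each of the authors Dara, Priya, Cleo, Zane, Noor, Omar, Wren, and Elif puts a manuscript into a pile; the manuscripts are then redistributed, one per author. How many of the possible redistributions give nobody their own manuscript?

14833

This is the derangement count D_8: permutations of 8 items with no fixed point.
By inclusion–exclusion this is Σ_{j=0}^{8} (−1)^j C(8,j)·(8−j)!.
Computing: 40320 − 40320 + 20160 − 6720 + 1680 − 336 + 56 − 8 + 1 = 14833.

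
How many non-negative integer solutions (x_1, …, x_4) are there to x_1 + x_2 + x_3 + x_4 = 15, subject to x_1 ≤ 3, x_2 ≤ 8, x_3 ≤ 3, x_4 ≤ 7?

Ignoring the caps, the number of non-negative solutions to x_1+…+x_4 = 15 is C(18,3) = 816.
Subtract solutions that violate a single cap (substitute x_i' = x_i − (cap_i+1)): x_1 ≥ 4 gives C(14,3) = 364; x_2 ≥ 9 gives C(9,3) = 84; x_3 ≥ 4 gives C(14,3) = 364; x_4 ≥ 8 gives C(10,3) = 120. Together 932.
Add back pairs where two caps are both exceeded: 10 + 120 + 20 + 10 + 0 + 20 = 180.
By inclusion–exclusion the count is 816 − 932 + 180 = 64.

64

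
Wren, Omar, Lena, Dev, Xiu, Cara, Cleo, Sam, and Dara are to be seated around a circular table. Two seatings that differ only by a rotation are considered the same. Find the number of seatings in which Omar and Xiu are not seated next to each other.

Without the restriction there are (8)! = 40320 seatings.
Those with Omar next to Xiu: fuse the pair into one unit and seat 8 units around a circle — 2·(7)! = 10080.
Subtracting, 40320 − 10080 = 30240.

30240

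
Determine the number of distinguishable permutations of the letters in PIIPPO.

60

The 6 letters of PIIPPO have repeats: I appearing twice and P appearing 3 times.
So there are 6! / (3!·2!) = 60 distinguishable arrangements.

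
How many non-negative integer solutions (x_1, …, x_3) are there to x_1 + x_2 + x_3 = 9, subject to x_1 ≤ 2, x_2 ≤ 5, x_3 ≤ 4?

6

Ignoring the caps, the number of non-negative solutions to x_1+…+x_3 = 9 is C(11,2) = 55.
Subtract solutions that violate a single cap (substitute x_i' = x_i − (cap_i+1)): x_1 ≥ 3 gives C(8,2) = 28; x_2 ≥ 6 gives C(5,2) = 10; x_3 ≥ 5 gives C(6,2) = 15. Together 53.
Add back pairs where two caps are both exceeded: 1 + 3 + 0 = 4.
By inclusion–exclusion the count is 55 − 53 + 4 = 6.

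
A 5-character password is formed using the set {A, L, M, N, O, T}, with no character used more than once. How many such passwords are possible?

With no repetition, fill the 5 characters in order: 6 choices, then 5, down to 2.
6 × 5 × 4 × 3 × 2 = 720.

720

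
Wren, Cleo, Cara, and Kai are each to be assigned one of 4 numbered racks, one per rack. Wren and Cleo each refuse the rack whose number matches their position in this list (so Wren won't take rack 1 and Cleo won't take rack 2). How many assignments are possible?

14

Let Aᵢ (for i ∈ {1, 2}) be the placements that put person i in their forbidden rack. Any j of these fix j positions, leaving (4−j)! ways to fill the rest, and there are C(2,j) ways to pick which j.
By inclusion–exclusion, the number of valid placements is Σ_{j=0}^{2} (−1)^j C(2,j)·(4−j)!.
Computing: 24 − 12 + 2 = 14.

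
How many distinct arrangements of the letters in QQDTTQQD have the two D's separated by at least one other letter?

There are 8!/(4!·2!·2!) = 420 arrangements of QQDTTQQD in total.
If the two D's are adjacent, glue them into one block, leaving 7 items to arrange: (7)!/(4!·2!) = 105 ways.
Subtracting, 420 − 105 = 315 arrangements keep the D's apart.

315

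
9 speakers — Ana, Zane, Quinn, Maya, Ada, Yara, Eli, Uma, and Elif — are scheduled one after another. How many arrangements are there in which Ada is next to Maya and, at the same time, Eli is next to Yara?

Treat {Ada,Maya} as one block (2 orders) and {Eli,Yara} as another (2 orders).
That leaves 7 units to arrange: 2 × 2 × 7! = 4 × 5040 = 20160.

20160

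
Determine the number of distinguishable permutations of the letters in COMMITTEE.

COMMITTEE has 9 letters with E appearing twice, M appearing twice, and T appearing twice.
The number of distinct arrangements is 9!/(2!·2!·2!) = 362880/8 = 45360.

45360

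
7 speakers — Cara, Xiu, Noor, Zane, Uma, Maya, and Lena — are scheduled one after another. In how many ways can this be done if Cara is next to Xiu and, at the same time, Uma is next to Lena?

Treat {Cara,Xiu} as one block (2 orders) and {Uma,Lena} as another (2 orders).
That leaves 5 units to arrange: 2 × 2 × 5! = 4 × 120 = 480.

480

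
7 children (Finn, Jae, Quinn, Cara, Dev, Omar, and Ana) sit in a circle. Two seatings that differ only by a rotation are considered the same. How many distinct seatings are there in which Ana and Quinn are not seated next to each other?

480

All circular seatings of 7 people number (6)! = 720.
Seatings with Ana beside Quinn: treat them as a block with 2 internal orders, giving 2 × (5)! = 240.
Subtracting, 720 − 240 = 480.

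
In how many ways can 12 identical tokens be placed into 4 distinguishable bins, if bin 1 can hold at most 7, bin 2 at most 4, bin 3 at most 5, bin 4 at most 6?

Without the upper bounds there are C(15,3) = 455 ways to split 12 among 4 bins.
Subtract solutions that violate a single cap (substitute x_i' = x_i − (cap_i+1)): x_1 ≥ 8 gives C(7,3) = 35; x_2 ≥ 5 gives C(10,3) = 120; x_3 ≥ 6 gives C(9,3) = 84; x_4 ≥ 7 gives C(8,3) = 56. Together 295.
Add back pairs where two caps are both exceeded: 0 + 0 + 0 + 4 + 1 + 0 = 5.
By inclusion–exclusion the count is 455 − 295 + 5 = 165.

165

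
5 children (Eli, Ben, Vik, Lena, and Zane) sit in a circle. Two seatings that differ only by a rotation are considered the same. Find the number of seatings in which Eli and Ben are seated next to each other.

12

Treat {Eli, Ben} as one unit (2 internal orders) and seat the resulting 4 units around the table: (3)! circular arrangements.
So 2 × (3)! = 2 × 6 = 12.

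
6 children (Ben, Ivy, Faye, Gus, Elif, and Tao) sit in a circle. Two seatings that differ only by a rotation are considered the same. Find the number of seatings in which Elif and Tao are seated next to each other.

48

Glue Elif and Tao into a block (2 internal orders). Seating 5 units around a circle gives (4)! arrangements.
So 2 × (4)! = 2 × 24 = 48.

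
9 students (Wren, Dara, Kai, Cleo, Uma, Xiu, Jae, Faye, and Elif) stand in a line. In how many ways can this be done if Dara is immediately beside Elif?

80640

Place the 7 others and the Dara-Elif pair as 8 objects in a line; the pair has 2 internal arrangements.
So the count is 2·(8)! = 80640.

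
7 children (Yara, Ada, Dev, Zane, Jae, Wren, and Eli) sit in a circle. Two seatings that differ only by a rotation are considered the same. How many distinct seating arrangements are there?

Fix one person's seat to break rotational symmetry; the remaining 6 people can be arranged in (6)! = 720 ways.

720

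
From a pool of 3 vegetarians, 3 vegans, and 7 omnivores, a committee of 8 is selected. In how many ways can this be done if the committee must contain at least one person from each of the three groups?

1197

Unrestricted: C(13,8) = 1287 ways to pick any 8 of the 13.
Selections missing a whole group: no vegetarians → C(10,8) = 45; no vegans → C(10,8) = 45; no omnivores → C(6,8) = 0.
Add back selections omitting two groups (i.e. drawn from a single group): C(3,8) + C(3,8) + C(7,8) = 0.
By inclusion–exclusion: 1287 − 90 + 0 = 1197.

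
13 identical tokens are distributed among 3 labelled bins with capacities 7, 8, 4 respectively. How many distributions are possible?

25

Without the upper bounds there are C(15,2) = 105 ways to split 13 among 3 bins.
Subtract solutions that violate a single cap (substitute x_i' = x_i − (cap_i+1)): x_1 ≥ 8 gives C(7,2) = 21; x_2 ≥ 9 gives C(6,2) = 15; x_3 ≥ 5 gives C(10,2) = 45. Together 81.
Add back pairs where two caps are both exceeded: 0 + 1 + 0 = 1.
By inclusion–exclusion the count is 105 − 81 + 1 = 25.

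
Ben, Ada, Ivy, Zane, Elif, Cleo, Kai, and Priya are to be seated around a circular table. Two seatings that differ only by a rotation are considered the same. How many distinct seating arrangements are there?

5040

Seat Ben anywhere (absorbing the rotational symmetry), then permute the other 7: (7)! = 5040.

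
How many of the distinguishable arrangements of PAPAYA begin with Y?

Fix Y in the first position and arrange the remaining 5 letters.
Those 5 letters have A appearing 3 times and P appearing twice, giving (5)!/(3!·2!) = 10.

10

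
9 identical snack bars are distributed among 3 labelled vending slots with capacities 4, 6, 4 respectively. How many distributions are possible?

By stars and bars, unrestricted non-negative solutions to x_1+…+x_3 = 9 number C(9+2,2) = 55.
Subtract solutions that violate a single cap (substitute x_i' = x_i − (cap_i+1)): x_1 ≥ 5 gives C(6,2) = 15; x_2 ≥ 7 gives C(4,2) = 6; x_3 ≥ 5 gives C(6,2) = 15. Together 36.
No two caps can be exceeded simultaneously, so the pair terms are all 0.
By inclusion–exclusion the count is 55 − 36 + 0 = 19.

19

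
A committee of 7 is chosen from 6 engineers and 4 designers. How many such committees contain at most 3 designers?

Split by how many designers are chosen (0 through 3).
Sum: C(4,0)·C(6,7) + C(4,1)·C(6,6) + C(4,2)·C(6,5) + C(4,3)·C(6,4) = 0 + 4 + 36 + 60 = 100.

100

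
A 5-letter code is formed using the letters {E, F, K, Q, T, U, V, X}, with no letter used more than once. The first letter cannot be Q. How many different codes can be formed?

5880

The first letter has 8−1 = 7 choices (anything except Q).
The remaining 4 letters are filled from the other 7 symbols without repetition: 7 × 6 × 5 × 4 = 840.
Total: 7 × 840 = 5880.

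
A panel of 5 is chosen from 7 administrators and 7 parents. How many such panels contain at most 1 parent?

266

Split by how many parents are chosen (0 through 1).
Sum: C(7,0)·C(7,5) + C(7,1)·C(7,4) = 21 + 245 = 266.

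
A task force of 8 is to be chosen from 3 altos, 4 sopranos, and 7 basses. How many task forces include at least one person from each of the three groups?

2793

With no constraint there are C(14,8) = 3003 possible selections.
Subtract selections that omit an entire group: no altos → C(11,8) = 165; no sopranos → C(10,8) = 45; no basses → C(7,8) = 0.
Add back selections omitting two groups (i.e. drawn from a single group): C(3,8) + C(4,8) + C(7,8) = 0.
By inclusion–exclusion: 3003 − 210 + 0 = 2793.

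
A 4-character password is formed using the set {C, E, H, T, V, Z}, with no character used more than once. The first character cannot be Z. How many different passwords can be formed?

The first character has 6−1 = 5 choices (anything except Z).
The remaining 3 characters are filled from the other 5 symbols without repetition: 5 × 4 × 3 = 60.
Total: 5 × 60 = 300.

300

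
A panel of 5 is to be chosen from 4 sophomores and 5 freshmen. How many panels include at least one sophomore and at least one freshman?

Unrestricted: C(9,5) = 126 ways to pick any 5 of the 9.
Subtract selections that omit an entire group: no sophomores → C(5,5) = 1; no freshmen → C(4,5) = 0.
Both groups omitted at once is impossible, so 126 − 1 = 125.

125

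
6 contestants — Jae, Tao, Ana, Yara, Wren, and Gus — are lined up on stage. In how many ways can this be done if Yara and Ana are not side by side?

480

Of the 6! = 720 arrangements, those with Yara and Ana adjacent number 2 × 5! = 240 (treat the pair as a block with 2 internal orders).
Complementary counting: 720 − 240 = 480.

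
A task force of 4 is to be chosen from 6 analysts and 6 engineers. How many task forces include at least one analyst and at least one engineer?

Total 4-person selections from all 12: C(12,4) = 495.
Selections missing a whole group: no analysts → C(6,4) = 15; no engineers → C(6,4) = 15.
Both groups omitted at once is impossible, so 495 − 30 = 465.

465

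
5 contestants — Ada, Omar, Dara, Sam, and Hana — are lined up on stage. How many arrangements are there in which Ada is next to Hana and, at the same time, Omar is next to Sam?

Treat {Ada,Hana} as one block (2 orders) and {Omar,Sam} as another (2 orders).
That leaves 3 units to arrange: 2 × 2 × 3! = 4 × 6 = 24.

24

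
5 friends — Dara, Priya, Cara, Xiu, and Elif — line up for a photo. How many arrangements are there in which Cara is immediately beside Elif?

Glue Cara and Elif into one block (2 internal orders), leaving 4 units to arrange in a row.
That gives 2 × 4! = 2 × 24 = 48.

48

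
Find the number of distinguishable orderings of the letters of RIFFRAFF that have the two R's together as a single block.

210

Treat the 2 copies of R as a single block. The multiset to arrange is then {RR, A, F, F, F, F, I}, 7 items in all.
That gives (7)!/(4!) = 210 arrangements.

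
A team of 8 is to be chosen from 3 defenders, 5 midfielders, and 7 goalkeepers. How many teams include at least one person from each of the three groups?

With no constraint there are C(15,8) = 6435 possible selections.
Selections missing a whole group: no defenders → C(12,8) = 495; no midfielders → C(10,8) = 45; no goalkeepers → C(8,8) = 1.
Add back selections omitting two groups (i.e. drawn from a single group): C(3,8) + C(5,8) + C(7,8) = 0.
By inclusion–exclusion: 6435 − 541 + 0 = 5894.

5894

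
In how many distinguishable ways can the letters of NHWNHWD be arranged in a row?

630

NHWNHWD has 7 letters with H appearing twice, N appearing twice, and W appearing twice.
Dividing 7! = 5040 by 2!·2!·2! = 8 for the repeated letters gives 630.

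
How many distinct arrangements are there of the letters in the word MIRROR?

120

Letter multiplicities in MIRROR: I×1, M×1, O×1, R×3.
Dividing 6! = 720 by 3! = 6 for the repeated letters gives 120.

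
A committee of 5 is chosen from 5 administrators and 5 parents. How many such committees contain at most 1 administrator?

Split by how many administrators are chosen (0 through 1).
Sum: C(5,0)·C(5,5) + C(5,1)·C(5,4) = 1 + 25 = 26.

26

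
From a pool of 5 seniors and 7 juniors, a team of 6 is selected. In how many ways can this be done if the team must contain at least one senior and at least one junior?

917

With no constraint there are C(12,6) = 924 possible selections.
Subtract selections that omit an entire group: no seniors → C(7,6) = 7; no juniors → C(5,6) = 0.
Both groups omitted at once is impossible, so 924 − 7 = 917.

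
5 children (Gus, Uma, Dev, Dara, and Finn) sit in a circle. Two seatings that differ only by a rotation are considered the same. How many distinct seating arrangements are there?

Around a circle, 5 distinct people have 5!/5 = (4)! = 24 rotationally distinct seatings.

24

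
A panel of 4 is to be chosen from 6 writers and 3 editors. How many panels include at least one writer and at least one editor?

111

With no constraint there are C(9,4) = 126 possible selections.
Selections missing a whole group: no writers → C(3,4) = 0; no editors → C(6,4) = 15.
Both groups omitted at once is impossible, so 126 − 15 = 111.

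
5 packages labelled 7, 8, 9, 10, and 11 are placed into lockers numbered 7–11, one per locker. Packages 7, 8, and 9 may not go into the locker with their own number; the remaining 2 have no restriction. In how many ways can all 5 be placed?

64

Let Aᵢ (for i ∈ {7, 8, 9}) be the placements that put package i in its forbidden locker. Any j of these fix j positions, leaving (5−j)! ways to fill the rest, and there are C(3,j) ways to pick which j.
By inclusion–exclusion, the number of valid placements is Σ_{j=0}^{3} (−1)^j C(3,j)·(5−j)!.
Computing: 120 − 72 + 18 − 2 = 64.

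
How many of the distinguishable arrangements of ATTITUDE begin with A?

840

Fix A in the first position and arrange the remaining 7 letters.
Those 7 letters have T appearing 3 times, giving (7)!/(3!) = 840.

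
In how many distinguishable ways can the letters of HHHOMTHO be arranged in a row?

840

HHHOMTHO has 8 letters with H appearing 4 times and O appearing twice.
The number of distinct arrangements is 8!/(4!·2!) = 40320/48 = 840.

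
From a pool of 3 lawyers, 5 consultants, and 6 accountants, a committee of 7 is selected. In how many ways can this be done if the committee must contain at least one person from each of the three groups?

Total 7-person selections from all 14: C(14,7) = 3432.
Subtract selections that omit an entire group: no lawyers → C(11,7) = 330; no consultants → C(9,7) = 36; no accountants → C(8,7) = 8.
Add back selections omitting two groups (i.e. drawn from a single group): C(3,7) + C(5,7) + C(6,7) = 0.
By inclusion–exclusion: 3432 − 374 + 0 = 3058.

3058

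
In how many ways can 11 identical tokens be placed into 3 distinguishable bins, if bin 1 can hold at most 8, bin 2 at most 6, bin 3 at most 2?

Ignoring the caps, the number of non-negative solutions to x_1+…+x_3 = 11 is C(13,2) = 78.
Subtract solutions that violate a single cap (substitute x_i' = x_i − (cap_i+1)): x_1 ≥ 9 gives C(4,2) = 6; x_2 ≥ 7 gives C(6,2) = 15; x_3 ≥ 3 gives C(10,2) = 45. Together 66.
Add back pairs where two caps are both exceeded: 0 + 0 + 3 = 3.
By inclusion–exclusion the count is 78 − 66 + 3 = 15.

15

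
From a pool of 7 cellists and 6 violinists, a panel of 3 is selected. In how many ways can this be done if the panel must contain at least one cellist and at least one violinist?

Unrestricted: C(13,3) = 286 ways to pick any 3 of the 13.
Selections missing a whole group: no cellists → C(6,3) = 20; no violinists → C(7,3) = 35.
Both groups omitted at once is impossible, so 286 − 55 = 231.

231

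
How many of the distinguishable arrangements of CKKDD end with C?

6

Fix C in the last position and arrange the remaining 4 letters.
Those 4 letters have D appearing twice and K appearing twice, giving (4)!/(2!·2!) = 6.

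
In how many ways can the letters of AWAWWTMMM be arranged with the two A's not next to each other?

3920

There are 9!/(3!·3!·2!) = 5040 arrangements of AWAWWTMMM in total.
Arrangements with the A's together: treat AA as one letter, giving (8)!/(3!·3!) = 1120.
Subtracting, 5040 − 1120 = 3920 arrangements keep the A's apart.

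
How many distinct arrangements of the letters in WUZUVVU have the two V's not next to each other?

There are 7!/(3!·2!) = 420 arrangements of WUZUVVU in total.
If the two V's are adjacent, glue them into one block, leaving 6 items to arrange: (6)!/(3!) = 120 ways.
Subtracting, 420 − 120 = 300 arrangements keep the V's apart.

300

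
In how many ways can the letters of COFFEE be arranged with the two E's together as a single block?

Treat the 2 copies of E as a single block. The multiset to arrange is then {EE, C, F, F, O}, 5 items in all.
That gives (5)!/(2!) = 60 arrangements.

60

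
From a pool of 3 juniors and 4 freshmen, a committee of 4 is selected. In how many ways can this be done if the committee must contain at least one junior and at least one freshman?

Unrestricted: C(7,4) = 35 ways to pick any 4 of the 7.
Subtract selections that omit an entire group: no juniors → C(4,4) = 1; no freshmen → C(3,4) = 0.
Both groups omitted at once is impossible, so 35 − 1 = 34.

34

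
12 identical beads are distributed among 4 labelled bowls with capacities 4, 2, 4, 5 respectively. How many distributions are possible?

Ignoring the caps, the number of non-negative solutions to x_1+…+x_4 = 12 is C(15,3) = 455.
Subtract solutions that violate a single cap (substitute x_i' = x_i − (cap_i+1)): x_1 ≥ 5 gives C(10,3) = 120; x_2 ≥ 3 gives C(12,3) = 220; x_3 ≥ 5 gives C(10,3) = 120; x_4 ≥ 6 gives C(9,3) = 84. Together 544.
Add back pairs where two caps are both exceeded: 35 + 10 + 4 + 35 + 20 + 4 = 108.
By inclusion–exclusion the count is 455 − 544 + 108 = 19.

19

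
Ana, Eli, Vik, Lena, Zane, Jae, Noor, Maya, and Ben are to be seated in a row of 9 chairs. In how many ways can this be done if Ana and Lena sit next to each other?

80640

Place the 7 others and the Ana-Lena pair as 8 objects in a line; the pair has 2 internal arrangements.
So the count is 2·(8)! = 80640.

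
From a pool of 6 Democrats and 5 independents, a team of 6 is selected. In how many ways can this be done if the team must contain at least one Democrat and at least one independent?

Total 6-person selections from all 11: C(11,6) = 462.
Selections missing a whole group: no Democrats → C(5,6) = 0; no independents → C(6,6) = 1.
Both groups omitted at once is impossible, so 462 − 1 = 461.

461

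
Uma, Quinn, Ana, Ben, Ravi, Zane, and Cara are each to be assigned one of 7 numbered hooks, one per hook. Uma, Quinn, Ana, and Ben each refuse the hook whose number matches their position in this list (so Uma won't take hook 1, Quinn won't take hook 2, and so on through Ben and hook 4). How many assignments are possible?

Let Aᵢ (for 1 ≤ i ≤ 4) be the placements that put person i in their forbidden hook. Any j of these fix j positions, leaving (7−j)! ways to fill the rest, and there are C(4,j) ways to pick which j.
By inclusion–exclusion, the number of valid placements is Σ_{j=0}^{4} (−1)^j C(4,j)·(7−j)!.
Computing: 5040 − 2880 + 720 − 96 + 6 = 2790.

2790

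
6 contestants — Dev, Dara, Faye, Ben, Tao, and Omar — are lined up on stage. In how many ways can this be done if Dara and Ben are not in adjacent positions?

Of the 6! = 720 arrangements, those with Dara and Ben adjacent number 2 × 5! = 240 (treat the pair as a block with 2 internal orders).
Complementary counting: 720 − 240 = 480.

480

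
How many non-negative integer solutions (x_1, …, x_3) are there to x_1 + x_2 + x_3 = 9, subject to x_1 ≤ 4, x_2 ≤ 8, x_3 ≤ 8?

38

By stars and bars, unrestricted non-negative solutions to x_1+…+x_3 = 9 number C(9+2,2) = 55.
Subtract solutions that violate a single cap (substitute x_i' = x_i − (cap_i+1)): x_1 ≥ 5 gives C(6,2) = 15; x_2 ≥ 9 gives C(2,2) = 1; x_3 ≥ 9 gives C(2,2) = 1. Together 17.
No two caps can be exceeded simultaneously, so the pair terms are all 0.
By inclusion–exclusion the count is 55 − 17 + 0 = 38.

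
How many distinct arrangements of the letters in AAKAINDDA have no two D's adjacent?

5880

Total arrangements of AAKAINDDA: 9!/(4!·2!) = 7560.
Arrangements with the D's together: treat DD as one letter, giving (8)!/(4!) = 1680.
Subtracting, 7560 − 1680 = 5880 arrangements keep the D's apart.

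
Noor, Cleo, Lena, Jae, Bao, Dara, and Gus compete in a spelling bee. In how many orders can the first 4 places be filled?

There are 7 choices for 1st place, 6 for 2nd, and so on down to 4 for position 4.
That gives 7 × 6 × 5 × 4 = 840.

840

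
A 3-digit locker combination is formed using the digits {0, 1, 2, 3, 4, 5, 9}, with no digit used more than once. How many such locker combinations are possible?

With no repetition, fill the 3 digits in order: 7 choices, then 6, down to 5.
That product is 7 × 6 × 5 = 210.

210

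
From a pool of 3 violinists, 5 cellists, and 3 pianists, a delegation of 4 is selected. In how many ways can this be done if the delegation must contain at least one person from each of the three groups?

With no constraint there are C(11,4) = 330 possible selections.
Selections missing a whole group: no violinists → C(8,4) = 70; no cellists → C(6,4) = 15; no pianists → C(8,4) = 70.
Add back selections omitting two groups (i.e. drawn from a single group): C(3,4) + C(5,4) + C(3,4) = 5.
By inclusion–exclusion: 330 − 155 + 5 = 180.

180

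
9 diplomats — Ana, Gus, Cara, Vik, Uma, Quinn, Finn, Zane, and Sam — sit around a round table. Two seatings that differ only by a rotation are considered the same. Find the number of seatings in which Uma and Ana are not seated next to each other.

30240

All circular seatings of 9 people number (8)! = 40320.
Those with Uma next to Ana: fuse the pair into one unit and seat 8 units around a circle — 2·(7)! = 10080.
Subtracting, 40320 − 10080 = 30240.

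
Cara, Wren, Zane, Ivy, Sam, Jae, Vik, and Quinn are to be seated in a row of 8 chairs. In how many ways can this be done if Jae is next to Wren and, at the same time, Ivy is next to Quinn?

2880

Treat {Jae,Wren} as one block (2 orders) and {Ivy,Quinn} as another (2 orders).
That leaves 6 units to arrange: 2 × 2 × 6! = 4 × 720 = 2880.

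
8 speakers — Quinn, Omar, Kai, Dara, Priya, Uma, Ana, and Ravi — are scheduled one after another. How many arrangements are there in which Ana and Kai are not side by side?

There are 8! = 40320 arrangements in all. If Ana and Kai are adjacent, merging them into one block gives 2·(7)! = 10080 arrangements.
Complementary counting: 40320 − 10080 = 30240.

30240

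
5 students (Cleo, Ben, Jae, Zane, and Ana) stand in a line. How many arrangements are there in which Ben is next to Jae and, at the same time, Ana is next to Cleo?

Treat {Ben,Jae} as one block (2 orders) and {Ana,Cleo} as another (2 orders).
That leaves 3 units to arrange: 2 × 2 × 3! = 4 × 6 = 24.

24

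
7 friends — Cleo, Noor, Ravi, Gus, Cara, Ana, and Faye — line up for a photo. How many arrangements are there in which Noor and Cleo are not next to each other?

There are 7! = 5040 arrangements in all. If Noor and Cleo are adjacent, merging them into one block gives 2·(6)! = 1440 arrangements.
So 5040 − 1440 = 3600 arrangements keep them apart.

3600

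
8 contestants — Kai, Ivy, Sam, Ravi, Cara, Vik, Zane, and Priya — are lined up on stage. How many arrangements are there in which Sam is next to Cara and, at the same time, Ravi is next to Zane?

Treat {Sam,Cara} as one block (2 orders) and {Ravi,Zane} as another (2 orders).
That leaves 6 units to arrange: 2 × 2 × 6! = 4 × 720 = 2880.

2880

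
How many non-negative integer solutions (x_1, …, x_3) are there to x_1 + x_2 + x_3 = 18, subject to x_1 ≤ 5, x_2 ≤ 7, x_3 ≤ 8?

By stars and bars, unrestricted non-negative solutions to x_1+…+x_3 = 18 number C(18+2,2) = 190.
Subtract solutions that violate a single cap (substitute x_i' = x_i − (cap_i+1)): x_1 ≥ 6 gives C(14,2) = 91; x_2 ≥ 8 gives C(12,2) = 66; x_3 ≥ 9 gives C(11,2) = 55. Together 212.
Add back pairs where two caps are both exceeded: 15 + 10 + 3 = 28.
By inclusion–exclusion the count is 190 − 212 + 28 = 6.

6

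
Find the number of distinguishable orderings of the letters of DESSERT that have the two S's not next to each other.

There are 7!/(2!·2!) = 1260 arrangements of DESSERT in total.
Arrangements with the S's together: treat SS as one letter, giving (6)!/(2!) = 360.
Subtracting, 1260 − 360 = 900 arrangements keep the S's apart.

900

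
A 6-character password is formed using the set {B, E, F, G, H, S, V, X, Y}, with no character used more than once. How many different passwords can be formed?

This is a permutation of 6 out of 9: P(9,6) = 9!/3!.
9 × 8 × 7 × 6 × 5 × 4 = 60480.

60480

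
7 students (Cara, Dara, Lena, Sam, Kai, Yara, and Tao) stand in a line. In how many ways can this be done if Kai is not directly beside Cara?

Of the 7! = 5040 arrangements, those with Kai and Cara adjacent number 2 × 6! = 1440 (treat the pair as a block with 2 internal orders).
So 5040 − 1440 = 3600 arrangements keep them apart.

3600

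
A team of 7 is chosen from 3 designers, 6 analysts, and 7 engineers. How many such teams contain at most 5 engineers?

Split by how many engineers are chosen (0 through 5).
Sum: C(7,0)·C(9,7) + C(7,1)·C(9,6) + C(7,2)·C(9,5) + C(7,3)·C(9,4) + C(7,4)·C(9,3) + C(7,5)·C(9,2) = 36 + 588 + 2646 + 4410 + 2940 + 756 = 11376.

11376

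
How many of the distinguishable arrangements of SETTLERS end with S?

Fix S in the last position and arrange the remaining 7 letters.
Those 7 letters have E appearing twice and T appearing twice, giving (7)!/(2!·2!) = 1260.

1260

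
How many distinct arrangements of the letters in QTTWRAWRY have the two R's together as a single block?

10080

Treat the 2 copies of R as a single block. The multiset to arrange is then {RR, A, Q, T, T, W, W, Y}, 8 items in all.
That gives (8)!/(2!·2!) = 10080 arrangements.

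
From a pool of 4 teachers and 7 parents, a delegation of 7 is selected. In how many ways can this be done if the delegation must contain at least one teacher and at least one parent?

329

Unrestricted: C(11,7) = 330 ways to pick any 7 of the 11.
Subtract selections that omit an entire group: no teachers → C(7,7) = 1; no parents → C(4,7) = 0.
Both groups omitted at once is impossible, so 330 − 1 = 329.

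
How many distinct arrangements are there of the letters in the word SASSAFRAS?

SASSAFRAS has 9 letters with A appearing 3 times and S appearing 4 times.
The number of distinct arrangements is 9!/(4!·3!) = 362880/144 = 2520.

2520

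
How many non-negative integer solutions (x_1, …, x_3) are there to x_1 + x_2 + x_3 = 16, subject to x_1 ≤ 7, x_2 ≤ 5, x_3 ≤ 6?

Without the upper bounds there are C(18,2) = 153 ways to split 16 among 3 variables.
Subtract solutions that violate a single cap (substitute x_i' = x_i − (cap_i+1)): x_1 ≥ 8 gives C(10,2) = 45; x_2 ≥ 6 gives C(12,2) = 66; x_3 ≥ 7 gives C(11,2) = 55. Together 166.
Add back pairs where two caps are both exceeded: 6 + 3 + 10 = 19.
By inclusion–exclusion the count is 153 − 166 + 19 = 6.

6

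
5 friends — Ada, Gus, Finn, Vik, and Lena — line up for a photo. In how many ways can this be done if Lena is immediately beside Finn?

48

Place the 3 others and the Lena-Finn pair as 4 objects in a line; the pair has 2 internal arrangements.
That gives 2 × 4! = 2 × 24 = 48.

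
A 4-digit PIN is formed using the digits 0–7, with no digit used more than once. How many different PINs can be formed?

1680

Choose and order 4 of the 8 symbols: the first digit has 8 options, the next 7, then 6, 5.
That product is 8 × 7 × 6 × 5 = 1680.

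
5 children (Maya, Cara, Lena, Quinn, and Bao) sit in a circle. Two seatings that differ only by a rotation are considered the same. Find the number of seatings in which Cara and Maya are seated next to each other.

12

Glue Cara and Maya into a block (2 internal orders). Seating 4 units around a circle gives (3)! arrangements.
So 2 × (3)! = 2 × 6 = 12.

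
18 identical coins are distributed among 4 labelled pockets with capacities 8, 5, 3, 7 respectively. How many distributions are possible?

52

Ignoring the caps, the number of non-negative solutions to x_1+…+x_4 = 18 is C(21,3) = 1330.
Subtract solutions that violate a single cap (substitute x_i' = x_i − (cap_i+1)): x_1 ≥ 9 gives C(12,3) = 220; x_2 ≥ 6 gives C(15,3) = 455; x_3 ≥ 4 gives C(17,3) = 680; x_4 ≥ 8 gives C(13,3) = 286. Together 1641.
Add back pairs where two caps are both exceeded: 20 + 56 + 4 + 165 + 35 + 84 = 364.
Subtract triples: 0 + 0 + 0 + 1 = 1.
By inclusion–exclusion the count is 1330 − 1641 + 364 − 1 = 52.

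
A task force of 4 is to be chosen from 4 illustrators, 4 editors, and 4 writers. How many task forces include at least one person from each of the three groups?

Total 4-person selections from all 12: C(12,4) = 495.
Subtract selections that omit an entire group: no illustrators → C(8,4) = 70; no editors → C(8,4) = 70; no writers → C(8,4) = 70.
Add back selections omitting two groups (i.e. drawn from a single group): C(4,4) + C(4,4) + C(4,4) = 3.
By inclusion–exclusion: 495 − 210 + 3 = 288.

288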